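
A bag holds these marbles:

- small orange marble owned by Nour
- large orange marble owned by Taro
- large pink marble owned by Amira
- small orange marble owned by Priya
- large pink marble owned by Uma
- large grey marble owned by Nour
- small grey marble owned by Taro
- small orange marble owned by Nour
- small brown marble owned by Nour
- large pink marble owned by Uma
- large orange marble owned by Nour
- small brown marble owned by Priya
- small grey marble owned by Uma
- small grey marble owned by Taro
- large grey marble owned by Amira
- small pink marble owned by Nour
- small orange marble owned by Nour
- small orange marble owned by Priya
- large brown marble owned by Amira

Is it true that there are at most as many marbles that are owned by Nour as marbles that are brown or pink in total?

marbles owned by Nour: 7.
marbles that are brown or pink: 7.
The claim requires 7 ≤ 7, which holds.

True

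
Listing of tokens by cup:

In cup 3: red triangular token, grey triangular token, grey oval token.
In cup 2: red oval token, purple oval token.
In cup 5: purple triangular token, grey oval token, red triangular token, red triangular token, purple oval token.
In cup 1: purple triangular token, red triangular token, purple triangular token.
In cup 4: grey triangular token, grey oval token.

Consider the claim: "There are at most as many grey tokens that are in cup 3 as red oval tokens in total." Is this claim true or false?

|grey tokens in cup 3| = 2.
|red oval tokens| = 1.
The claim requires 2 ≤ 1, which does not hold.

False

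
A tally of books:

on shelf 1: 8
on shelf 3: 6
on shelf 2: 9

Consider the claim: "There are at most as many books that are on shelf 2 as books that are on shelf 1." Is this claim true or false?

There are 9 books on shelf 2.
There are 8 books on shelf 1.
The claim requires 9 ≤ 8, which does not hold.

False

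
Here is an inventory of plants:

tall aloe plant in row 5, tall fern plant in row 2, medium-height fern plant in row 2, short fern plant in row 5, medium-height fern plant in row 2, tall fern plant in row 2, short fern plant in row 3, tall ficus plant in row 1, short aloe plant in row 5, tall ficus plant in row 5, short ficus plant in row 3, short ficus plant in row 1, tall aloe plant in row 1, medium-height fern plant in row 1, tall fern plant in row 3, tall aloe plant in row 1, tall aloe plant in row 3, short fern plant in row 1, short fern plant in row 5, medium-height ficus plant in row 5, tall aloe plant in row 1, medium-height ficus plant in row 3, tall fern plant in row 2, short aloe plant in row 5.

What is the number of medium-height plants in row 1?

1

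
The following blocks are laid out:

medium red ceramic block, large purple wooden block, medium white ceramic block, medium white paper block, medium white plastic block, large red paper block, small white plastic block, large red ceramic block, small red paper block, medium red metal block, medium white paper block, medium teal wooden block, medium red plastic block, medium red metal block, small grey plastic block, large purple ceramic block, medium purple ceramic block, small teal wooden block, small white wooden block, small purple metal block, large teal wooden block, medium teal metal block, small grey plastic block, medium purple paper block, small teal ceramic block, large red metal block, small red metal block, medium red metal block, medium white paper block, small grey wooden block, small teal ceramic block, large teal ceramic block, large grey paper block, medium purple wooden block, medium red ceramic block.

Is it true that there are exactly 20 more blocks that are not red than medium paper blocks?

blocks that are not red: 24.
medium paper blocks: 4.
The claim requires 24 − 4 (= 20) to equal 20, which holds.

True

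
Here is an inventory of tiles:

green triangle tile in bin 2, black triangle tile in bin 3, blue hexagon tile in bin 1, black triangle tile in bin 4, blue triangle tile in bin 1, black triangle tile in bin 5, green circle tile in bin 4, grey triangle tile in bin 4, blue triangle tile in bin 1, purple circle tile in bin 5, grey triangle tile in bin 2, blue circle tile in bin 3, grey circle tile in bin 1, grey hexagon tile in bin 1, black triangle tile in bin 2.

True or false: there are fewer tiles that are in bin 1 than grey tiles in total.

False

There are 5 tiles in bin 1.
There are 4 grey tiles.
The claim requires 5 < 4, which does not hold.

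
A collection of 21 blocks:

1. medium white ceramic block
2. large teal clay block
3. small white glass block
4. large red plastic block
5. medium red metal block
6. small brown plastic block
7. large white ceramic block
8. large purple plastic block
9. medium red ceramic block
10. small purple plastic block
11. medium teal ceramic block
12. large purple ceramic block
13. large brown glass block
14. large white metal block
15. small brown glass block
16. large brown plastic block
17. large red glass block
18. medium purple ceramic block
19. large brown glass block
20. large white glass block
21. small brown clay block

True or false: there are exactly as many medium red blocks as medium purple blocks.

There are 2 medium red blocks.
There is 1 medium purple block.
The claim requires 2 = 1, which does not hold.

False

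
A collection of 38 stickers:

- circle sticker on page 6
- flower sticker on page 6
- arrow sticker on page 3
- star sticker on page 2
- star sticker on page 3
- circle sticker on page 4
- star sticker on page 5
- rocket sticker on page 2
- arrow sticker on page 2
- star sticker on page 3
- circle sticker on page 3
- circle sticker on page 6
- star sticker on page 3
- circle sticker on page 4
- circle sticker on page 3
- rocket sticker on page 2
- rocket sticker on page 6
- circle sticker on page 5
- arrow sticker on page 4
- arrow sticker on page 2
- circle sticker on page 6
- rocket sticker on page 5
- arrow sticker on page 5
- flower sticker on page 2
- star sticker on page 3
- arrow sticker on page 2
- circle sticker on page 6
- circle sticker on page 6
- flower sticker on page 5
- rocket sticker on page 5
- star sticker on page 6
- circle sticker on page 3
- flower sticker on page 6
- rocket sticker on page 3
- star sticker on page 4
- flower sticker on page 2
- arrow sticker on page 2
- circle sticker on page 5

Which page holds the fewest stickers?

Counts by page: page 2→9, page 3→9, page 6→9, page 5→7, page 4→4.
The minimum is 4, held uniquely by page 4.

page 4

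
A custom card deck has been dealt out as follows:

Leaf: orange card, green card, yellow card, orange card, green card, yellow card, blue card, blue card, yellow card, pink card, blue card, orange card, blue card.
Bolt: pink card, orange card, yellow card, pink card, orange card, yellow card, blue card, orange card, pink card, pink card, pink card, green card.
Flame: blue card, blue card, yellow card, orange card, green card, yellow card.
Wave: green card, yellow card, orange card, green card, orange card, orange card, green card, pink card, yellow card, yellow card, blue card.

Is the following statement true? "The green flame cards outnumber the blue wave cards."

There is 1 green flame card.
There is 1 blue wave card.
The claim requires 1 > 1, which does not hold.

False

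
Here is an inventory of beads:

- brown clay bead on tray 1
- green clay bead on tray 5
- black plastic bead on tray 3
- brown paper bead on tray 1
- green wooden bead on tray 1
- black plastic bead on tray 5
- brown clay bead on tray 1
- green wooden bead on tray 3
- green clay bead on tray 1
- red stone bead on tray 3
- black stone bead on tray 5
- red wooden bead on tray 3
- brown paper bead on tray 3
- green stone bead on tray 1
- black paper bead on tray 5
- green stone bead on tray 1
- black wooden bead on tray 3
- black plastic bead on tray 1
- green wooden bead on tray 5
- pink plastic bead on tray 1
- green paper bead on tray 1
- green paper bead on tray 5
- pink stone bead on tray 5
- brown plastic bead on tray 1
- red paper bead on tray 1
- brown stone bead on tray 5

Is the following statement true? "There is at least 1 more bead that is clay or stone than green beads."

True

There are 10 beads that are clay or stone.
There are 9 green beads.
The claim requires 10 − 9 = 1 ≥ 1, which holds.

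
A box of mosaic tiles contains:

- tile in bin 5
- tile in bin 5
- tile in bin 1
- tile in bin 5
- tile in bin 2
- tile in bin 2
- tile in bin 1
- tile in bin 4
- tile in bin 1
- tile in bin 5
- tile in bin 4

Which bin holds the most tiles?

Counts by bin: bin 5→4, bin 1→3, bin 4→2, bin 2→2.
The maximum is 4, held uniquely by bin 5.

bin 5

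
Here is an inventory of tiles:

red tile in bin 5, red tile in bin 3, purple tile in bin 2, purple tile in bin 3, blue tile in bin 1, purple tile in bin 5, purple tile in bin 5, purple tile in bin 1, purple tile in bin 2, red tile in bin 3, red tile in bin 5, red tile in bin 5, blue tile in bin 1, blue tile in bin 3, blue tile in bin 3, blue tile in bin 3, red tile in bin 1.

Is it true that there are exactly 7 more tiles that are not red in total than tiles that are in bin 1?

There are 11 tiles that are not red.
There are 4 tiles in bin 1.
The claim requires 11 − 4 (= 7) to equal 7, which holds.

True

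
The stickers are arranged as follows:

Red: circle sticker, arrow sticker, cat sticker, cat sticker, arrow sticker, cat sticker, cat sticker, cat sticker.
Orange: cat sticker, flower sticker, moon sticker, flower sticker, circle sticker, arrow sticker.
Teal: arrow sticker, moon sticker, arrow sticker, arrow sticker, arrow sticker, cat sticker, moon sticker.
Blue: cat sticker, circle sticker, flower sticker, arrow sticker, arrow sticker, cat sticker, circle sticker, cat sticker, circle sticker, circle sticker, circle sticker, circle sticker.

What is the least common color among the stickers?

Counts by color: blue 12, red 8, teal 7, orange 6.
The minimum is 6, held uniquely by orange.

orange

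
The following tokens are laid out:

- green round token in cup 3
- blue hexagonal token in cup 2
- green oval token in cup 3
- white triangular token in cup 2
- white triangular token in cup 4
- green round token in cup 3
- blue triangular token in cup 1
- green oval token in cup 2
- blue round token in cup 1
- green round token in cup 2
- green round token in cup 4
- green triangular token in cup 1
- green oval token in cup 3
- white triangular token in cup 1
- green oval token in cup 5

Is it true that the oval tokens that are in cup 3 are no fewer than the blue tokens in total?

False

There are 2 oval tokens in cup 3.
There are 3 blue tokens.
The claim requires 2 ≥ 3, which does not hold.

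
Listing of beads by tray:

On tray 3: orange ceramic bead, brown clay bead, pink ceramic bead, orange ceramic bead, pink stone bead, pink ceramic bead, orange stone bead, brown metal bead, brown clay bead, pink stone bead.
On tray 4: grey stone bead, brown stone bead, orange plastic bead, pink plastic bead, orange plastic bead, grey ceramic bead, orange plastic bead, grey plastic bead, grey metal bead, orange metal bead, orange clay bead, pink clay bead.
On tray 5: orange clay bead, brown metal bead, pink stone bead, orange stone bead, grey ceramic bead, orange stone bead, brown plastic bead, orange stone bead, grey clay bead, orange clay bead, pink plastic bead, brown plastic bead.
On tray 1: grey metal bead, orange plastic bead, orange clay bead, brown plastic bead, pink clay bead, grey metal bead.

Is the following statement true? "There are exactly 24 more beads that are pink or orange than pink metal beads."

True

|beads that are pink or orange| = 24.
|pink metal beads| = 0.
The claim requires 24 − 0 (= 24) to equal 24, which holds.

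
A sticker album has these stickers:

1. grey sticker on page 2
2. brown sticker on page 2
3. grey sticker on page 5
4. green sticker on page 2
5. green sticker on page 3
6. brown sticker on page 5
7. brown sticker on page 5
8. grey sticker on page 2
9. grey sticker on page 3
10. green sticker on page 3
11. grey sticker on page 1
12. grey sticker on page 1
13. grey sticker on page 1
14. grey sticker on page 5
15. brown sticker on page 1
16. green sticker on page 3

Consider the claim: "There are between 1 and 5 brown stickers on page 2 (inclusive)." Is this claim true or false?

|brown stickers on page 2| = 1.
The claim requires 1 ≤ 1 ≤ 5, which holds.

True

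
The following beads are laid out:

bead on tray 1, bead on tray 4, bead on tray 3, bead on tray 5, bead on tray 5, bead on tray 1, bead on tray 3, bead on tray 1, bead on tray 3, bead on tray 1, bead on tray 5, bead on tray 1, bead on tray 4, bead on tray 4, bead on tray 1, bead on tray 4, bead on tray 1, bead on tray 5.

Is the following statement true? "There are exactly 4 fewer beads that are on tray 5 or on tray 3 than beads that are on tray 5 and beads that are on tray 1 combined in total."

There are 7 beads on tray 5 or on tray 3.
beads on tray 5: 4; beads on tray 1: 7; combined: 4 + 7 = 11.
The claim requires 11 − 7 (= 4) to equal 4, which holds.

True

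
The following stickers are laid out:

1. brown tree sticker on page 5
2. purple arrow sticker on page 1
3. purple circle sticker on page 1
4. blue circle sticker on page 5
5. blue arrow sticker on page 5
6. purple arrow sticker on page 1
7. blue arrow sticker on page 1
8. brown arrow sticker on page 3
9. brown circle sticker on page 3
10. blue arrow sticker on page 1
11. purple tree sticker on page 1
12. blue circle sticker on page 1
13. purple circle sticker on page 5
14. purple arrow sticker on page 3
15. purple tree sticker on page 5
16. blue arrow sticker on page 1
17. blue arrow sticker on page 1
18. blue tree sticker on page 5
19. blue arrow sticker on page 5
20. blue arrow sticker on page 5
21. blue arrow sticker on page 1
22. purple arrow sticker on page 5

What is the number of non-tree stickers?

Total stickers: 22; with the excluded value: 4; remaining 22 − 4 = 18.

18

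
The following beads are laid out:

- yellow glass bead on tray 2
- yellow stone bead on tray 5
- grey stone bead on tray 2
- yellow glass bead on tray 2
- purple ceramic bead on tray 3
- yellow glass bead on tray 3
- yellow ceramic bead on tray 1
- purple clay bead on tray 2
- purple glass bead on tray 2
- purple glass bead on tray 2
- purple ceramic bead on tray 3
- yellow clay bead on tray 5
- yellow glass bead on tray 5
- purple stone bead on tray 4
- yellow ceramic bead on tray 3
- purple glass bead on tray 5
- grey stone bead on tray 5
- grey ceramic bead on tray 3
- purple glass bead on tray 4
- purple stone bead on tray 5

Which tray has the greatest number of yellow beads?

Counts by tray (restricted to yellow beads): tray 5→3, tray 3→2, tray 2→2, tray 1→1, tray 4→0.
The maximum is 3, held uniquely by tray 5.

tray 5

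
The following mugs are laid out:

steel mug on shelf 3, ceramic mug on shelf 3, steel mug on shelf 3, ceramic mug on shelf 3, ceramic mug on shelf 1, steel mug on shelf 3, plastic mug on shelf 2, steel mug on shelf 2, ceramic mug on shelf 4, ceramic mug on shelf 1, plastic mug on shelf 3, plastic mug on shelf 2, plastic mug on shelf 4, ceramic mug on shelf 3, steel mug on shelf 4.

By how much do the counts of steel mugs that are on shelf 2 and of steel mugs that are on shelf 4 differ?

steel mugs on shelf 2: 1. steel mugs on shelf 4: 1.
|1 − 1| = 1 − 1 = 0.

0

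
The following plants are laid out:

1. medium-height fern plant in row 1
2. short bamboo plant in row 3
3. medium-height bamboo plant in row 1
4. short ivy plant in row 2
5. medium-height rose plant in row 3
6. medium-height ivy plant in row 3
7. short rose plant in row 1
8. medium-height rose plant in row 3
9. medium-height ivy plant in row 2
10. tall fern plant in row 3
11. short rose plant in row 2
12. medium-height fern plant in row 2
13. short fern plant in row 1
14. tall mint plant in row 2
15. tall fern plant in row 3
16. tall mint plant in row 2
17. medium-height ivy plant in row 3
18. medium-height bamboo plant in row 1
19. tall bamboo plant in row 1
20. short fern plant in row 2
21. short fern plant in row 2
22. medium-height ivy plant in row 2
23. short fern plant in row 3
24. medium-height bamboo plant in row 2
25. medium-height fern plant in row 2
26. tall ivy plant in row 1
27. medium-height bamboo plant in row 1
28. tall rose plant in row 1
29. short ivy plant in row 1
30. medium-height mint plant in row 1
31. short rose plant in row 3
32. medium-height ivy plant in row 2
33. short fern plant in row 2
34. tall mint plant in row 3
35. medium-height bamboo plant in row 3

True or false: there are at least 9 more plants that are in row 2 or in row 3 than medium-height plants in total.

|plants in row 2 or in row 3| = 24.
|medium-height plants| = 16.
The claim requires 24 − 16 = 8 ≥ 9, which does not hold.

False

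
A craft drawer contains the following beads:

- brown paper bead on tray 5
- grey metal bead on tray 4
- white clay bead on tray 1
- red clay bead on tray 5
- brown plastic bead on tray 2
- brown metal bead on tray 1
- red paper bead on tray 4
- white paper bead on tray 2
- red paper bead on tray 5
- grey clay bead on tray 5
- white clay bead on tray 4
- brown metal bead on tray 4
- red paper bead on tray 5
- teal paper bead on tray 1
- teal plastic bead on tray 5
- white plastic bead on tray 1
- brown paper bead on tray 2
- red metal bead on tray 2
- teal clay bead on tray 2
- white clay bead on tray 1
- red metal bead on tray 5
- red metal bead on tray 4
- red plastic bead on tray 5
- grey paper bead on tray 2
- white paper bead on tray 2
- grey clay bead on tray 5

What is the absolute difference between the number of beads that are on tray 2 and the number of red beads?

beads on tray 2: 7. red beads: 8.
|7 − 8| = 8 − 7 = 1.

1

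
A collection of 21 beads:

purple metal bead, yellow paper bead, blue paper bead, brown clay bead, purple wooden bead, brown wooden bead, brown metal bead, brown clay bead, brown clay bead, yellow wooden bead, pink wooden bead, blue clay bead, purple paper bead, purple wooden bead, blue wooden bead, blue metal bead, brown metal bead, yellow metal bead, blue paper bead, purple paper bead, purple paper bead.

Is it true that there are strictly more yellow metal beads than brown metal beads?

yellow metal beads: 1.
brown metal beads: 2.
The claim requires 1 > 2, which does not hold.

False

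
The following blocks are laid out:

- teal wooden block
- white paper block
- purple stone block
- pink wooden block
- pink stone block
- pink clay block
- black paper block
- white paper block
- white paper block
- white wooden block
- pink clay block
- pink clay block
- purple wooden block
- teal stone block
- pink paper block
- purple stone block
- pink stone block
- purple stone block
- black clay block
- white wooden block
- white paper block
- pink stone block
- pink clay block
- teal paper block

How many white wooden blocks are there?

2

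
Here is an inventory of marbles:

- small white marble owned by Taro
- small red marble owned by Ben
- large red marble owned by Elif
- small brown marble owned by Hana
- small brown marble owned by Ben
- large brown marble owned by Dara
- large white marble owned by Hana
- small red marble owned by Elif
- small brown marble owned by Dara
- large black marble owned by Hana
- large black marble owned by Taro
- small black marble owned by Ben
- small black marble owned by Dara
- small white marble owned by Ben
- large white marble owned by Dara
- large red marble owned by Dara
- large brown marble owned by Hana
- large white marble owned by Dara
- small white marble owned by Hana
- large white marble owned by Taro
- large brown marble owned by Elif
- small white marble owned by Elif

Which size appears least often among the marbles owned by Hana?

small

Counts by size (restricted to marbles owned by Hana): large 3, small 2.
The minimum is 2, held uniquely by small.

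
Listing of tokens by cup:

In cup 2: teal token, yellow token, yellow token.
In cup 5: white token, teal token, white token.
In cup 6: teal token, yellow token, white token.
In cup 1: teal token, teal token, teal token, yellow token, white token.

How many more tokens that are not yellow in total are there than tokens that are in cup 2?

tokens that are not yellow: 10.
tokens in cup 2: 3.
10 − 3 = 7.

7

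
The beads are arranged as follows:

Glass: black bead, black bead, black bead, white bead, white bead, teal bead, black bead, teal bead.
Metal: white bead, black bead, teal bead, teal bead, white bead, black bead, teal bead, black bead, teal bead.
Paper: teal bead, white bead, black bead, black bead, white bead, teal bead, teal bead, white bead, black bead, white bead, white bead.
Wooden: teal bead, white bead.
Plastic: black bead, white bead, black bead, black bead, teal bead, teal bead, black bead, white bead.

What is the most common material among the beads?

paper

Counts by material: paper 11, metal 9, glass 8, plastic 8, wooden 2.
The maximum is 11, held uniquely by paper.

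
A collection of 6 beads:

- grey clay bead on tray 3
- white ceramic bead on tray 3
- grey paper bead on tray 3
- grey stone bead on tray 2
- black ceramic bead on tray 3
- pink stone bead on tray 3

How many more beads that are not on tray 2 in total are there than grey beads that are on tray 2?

4

beads that are not on tray 2: 5.
grey beads on tray 2: 1.
5 − 1 = 4.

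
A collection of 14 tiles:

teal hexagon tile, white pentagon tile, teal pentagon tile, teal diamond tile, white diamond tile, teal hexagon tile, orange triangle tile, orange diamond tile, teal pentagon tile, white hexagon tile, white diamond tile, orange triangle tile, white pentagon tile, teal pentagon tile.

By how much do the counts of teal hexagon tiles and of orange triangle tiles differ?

0

teal hexagon tiles: 2. orange triangle tiles: 2.
|2 − 2| = 2 − 2 = 0.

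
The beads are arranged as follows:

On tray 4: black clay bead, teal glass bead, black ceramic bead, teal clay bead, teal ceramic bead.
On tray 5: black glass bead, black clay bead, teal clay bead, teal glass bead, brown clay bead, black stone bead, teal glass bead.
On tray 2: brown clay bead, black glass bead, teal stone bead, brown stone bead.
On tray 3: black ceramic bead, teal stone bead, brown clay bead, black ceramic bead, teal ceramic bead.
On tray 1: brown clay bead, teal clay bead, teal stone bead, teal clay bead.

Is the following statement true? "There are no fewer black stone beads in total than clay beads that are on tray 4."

False

There is 1 black stone bead.
There are 2 clay beads on tray 4.
The claim requires 1 ≥ 2, which does not hold.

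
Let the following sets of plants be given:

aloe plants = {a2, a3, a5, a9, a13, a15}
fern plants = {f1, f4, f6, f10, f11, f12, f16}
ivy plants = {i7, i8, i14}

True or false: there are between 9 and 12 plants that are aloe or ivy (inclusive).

plants that are aloe or ivy: 9.
The claim requires 9 ≤ 9 ≤ 12, which holds.

True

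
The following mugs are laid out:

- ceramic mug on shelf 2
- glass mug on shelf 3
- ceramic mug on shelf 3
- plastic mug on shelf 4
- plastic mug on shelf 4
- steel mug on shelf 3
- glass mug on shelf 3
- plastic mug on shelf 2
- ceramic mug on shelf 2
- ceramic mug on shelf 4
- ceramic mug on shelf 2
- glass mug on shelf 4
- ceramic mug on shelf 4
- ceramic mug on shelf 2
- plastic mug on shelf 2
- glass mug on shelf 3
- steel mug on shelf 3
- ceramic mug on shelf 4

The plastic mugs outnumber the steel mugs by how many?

2

plastic mugs: 4.
steel mugs: 2.
4 − 2 = 2.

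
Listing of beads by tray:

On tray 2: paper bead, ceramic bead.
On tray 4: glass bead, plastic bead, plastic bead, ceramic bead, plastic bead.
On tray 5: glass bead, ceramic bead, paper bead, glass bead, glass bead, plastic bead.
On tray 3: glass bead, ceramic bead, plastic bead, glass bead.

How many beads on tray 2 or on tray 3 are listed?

6

on tray 2: 2; on tray 3: 4; together 2 + 4 = 6.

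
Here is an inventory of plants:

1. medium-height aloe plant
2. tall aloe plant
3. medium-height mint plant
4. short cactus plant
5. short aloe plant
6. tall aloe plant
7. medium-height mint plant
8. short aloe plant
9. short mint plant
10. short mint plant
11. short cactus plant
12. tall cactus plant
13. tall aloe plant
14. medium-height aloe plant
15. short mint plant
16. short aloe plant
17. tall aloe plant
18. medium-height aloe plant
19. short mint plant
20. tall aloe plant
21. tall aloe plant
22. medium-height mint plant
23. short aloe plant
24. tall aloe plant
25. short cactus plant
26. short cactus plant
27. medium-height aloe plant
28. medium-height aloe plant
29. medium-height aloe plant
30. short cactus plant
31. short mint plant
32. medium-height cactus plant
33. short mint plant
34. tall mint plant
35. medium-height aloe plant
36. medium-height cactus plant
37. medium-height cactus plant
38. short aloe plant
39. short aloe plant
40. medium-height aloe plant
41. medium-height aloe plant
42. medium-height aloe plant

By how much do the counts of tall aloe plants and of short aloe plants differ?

tall aloe plants: 7. short aloe plants: 6.
|7 − 6| = 7 − 6 = 1.

1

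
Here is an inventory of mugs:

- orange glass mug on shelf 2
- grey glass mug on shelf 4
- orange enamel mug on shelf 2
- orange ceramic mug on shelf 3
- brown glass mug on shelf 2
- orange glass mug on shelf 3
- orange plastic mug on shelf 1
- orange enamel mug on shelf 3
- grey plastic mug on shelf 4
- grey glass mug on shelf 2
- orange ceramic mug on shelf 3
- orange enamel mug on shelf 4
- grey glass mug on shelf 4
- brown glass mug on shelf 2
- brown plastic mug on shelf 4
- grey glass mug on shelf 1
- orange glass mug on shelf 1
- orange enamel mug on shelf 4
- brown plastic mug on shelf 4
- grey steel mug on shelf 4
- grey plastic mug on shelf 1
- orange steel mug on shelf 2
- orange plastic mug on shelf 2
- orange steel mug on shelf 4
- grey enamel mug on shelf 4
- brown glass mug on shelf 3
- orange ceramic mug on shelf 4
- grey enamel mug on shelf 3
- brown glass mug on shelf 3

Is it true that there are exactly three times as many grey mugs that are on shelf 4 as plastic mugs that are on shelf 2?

False

There are 5 grey mugs on shelf 4.
There is 1 plastic mug on shelf 2.
The claim requires 5 = 3 × 1 = 3, which does not hold.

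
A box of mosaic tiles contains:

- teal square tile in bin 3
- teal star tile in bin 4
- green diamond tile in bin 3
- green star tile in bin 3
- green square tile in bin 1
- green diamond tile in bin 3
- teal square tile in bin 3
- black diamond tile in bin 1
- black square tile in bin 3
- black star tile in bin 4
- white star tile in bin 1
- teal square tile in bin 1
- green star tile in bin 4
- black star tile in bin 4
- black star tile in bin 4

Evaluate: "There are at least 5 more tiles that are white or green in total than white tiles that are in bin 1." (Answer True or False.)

True

tiles that are white or green: 6.
white tiles in bin 1: 1.
The claim requires 6 − 1 = 5 ≥ 5, which holds.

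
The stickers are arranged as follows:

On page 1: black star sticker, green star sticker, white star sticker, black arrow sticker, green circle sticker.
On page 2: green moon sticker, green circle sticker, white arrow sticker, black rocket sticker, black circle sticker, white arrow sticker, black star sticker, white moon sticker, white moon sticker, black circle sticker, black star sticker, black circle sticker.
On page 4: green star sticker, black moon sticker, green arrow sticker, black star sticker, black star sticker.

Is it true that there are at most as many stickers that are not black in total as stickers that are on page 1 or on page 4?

|stickers that are not black| = 11.
|stickers on page 1 or on page 4| = 10.
The claim requires 11 ≤ 10, which does not hold.

False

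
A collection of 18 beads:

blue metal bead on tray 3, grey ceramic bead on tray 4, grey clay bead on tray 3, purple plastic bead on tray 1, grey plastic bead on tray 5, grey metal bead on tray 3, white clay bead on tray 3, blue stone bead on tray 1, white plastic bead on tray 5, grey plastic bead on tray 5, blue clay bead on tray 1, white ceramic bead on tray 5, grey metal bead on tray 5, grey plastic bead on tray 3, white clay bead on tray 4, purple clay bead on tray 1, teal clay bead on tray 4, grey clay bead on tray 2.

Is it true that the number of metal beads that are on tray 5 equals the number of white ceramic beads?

True

|metal beads on tray 5| = 1.
|white ceramic beads| = 1.
The claim requires 1 = 1, which holds.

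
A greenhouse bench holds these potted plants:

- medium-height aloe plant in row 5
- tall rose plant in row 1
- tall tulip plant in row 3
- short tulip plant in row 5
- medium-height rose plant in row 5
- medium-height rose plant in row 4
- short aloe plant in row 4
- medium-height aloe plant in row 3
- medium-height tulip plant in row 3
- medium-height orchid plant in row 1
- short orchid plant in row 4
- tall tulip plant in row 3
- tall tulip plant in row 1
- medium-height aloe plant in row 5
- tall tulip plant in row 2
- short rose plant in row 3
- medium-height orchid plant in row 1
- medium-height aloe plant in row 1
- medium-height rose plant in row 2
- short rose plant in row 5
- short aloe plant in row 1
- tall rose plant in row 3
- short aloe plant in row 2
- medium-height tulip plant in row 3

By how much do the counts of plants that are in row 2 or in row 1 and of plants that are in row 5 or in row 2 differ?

plants in row 2 or in row 1: 9. plants in row 5 or in row 2: 8.
|9 − 8| = 9 − 8 = 1.

1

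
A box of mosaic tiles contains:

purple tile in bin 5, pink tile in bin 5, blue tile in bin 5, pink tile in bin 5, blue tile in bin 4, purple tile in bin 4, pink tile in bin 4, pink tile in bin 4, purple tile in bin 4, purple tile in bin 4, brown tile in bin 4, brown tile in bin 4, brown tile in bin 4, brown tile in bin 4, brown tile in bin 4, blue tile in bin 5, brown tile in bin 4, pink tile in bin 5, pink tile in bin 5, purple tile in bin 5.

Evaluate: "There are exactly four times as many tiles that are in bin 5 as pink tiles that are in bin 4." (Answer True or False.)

|tiles in bin 5| = 8.
|pink tiles in bin 4| = 2.
The claim requires 8 = 4 × 2 = 8, which holds.

True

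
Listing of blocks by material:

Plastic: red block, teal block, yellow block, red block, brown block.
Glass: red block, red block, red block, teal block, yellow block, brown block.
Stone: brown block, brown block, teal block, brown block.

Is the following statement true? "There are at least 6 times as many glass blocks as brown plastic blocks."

|glass blocks| = 6.
|brown plastic blocks| = 1.
The claim requires 6 ≥ 6 × 1 = 6, which holds.

True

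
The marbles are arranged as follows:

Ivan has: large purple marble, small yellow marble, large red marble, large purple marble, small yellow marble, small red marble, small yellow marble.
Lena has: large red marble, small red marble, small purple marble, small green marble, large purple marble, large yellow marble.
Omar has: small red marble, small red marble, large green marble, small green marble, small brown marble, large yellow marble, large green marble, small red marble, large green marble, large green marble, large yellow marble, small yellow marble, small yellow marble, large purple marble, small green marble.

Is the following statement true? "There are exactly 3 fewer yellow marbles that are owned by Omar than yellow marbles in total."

Count of yellow marbles owned by Omar: 4.
There are 8 yellow marbles.
The claim requires 8 − 4 (= 4) to equal 3, which does not hold.

False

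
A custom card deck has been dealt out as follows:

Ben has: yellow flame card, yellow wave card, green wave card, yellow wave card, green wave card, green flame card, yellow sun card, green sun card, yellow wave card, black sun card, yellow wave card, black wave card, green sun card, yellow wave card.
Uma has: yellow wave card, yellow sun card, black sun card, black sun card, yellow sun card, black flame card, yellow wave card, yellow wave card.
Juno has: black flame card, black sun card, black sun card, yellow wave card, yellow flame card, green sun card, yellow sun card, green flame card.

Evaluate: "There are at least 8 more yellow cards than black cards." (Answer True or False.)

There are 15 yellow cards.
There are 8 black cards.
The claim requires 15 − 8 = 7 ≥ 8, which does not hold.

False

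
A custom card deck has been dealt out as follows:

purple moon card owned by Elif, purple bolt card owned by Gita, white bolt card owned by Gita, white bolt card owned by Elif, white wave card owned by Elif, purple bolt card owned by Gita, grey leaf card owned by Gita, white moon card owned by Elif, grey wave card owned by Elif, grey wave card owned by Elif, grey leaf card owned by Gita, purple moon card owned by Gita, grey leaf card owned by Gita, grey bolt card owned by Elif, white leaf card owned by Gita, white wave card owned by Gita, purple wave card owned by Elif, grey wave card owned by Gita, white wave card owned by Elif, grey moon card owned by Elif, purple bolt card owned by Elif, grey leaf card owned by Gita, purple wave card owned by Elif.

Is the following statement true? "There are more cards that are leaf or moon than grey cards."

There are 9 cards that are leaf or moon.
There are 9 grey cards.
The claim requires 9 > 9, which does not hold.

False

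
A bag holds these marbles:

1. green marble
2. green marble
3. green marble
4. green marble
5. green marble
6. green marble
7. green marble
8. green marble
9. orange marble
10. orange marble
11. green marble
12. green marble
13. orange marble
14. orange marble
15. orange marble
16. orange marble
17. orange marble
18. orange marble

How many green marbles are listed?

10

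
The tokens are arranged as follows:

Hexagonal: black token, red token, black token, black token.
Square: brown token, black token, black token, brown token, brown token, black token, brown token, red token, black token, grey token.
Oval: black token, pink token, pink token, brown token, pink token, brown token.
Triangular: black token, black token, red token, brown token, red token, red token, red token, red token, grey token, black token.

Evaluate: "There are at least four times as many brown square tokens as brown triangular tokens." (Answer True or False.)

True

|brown square tokens| = 4.
|brown triangular tokens| = 1.
The claim requires 4 ≥ 4 × 1 = 4, which holds.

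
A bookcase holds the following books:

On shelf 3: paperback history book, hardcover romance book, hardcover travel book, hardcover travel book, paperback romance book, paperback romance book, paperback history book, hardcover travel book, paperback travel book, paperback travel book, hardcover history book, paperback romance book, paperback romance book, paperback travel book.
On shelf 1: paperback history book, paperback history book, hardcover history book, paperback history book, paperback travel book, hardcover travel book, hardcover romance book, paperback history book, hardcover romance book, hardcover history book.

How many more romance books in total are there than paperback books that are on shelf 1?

2

romance books: 7.
paperback books on shelf 1: 5.
7 − 5 = 2.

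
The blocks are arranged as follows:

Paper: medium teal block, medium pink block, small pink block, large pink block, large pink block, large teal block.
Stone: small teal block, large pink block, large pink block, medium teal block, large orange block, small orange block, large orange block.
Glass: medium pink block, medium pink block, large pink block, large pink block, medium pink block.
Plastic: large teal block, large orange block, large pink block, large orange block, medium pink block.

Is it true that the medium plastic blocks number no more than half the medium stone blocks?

False

There is 1 medium plastic block.
There is 1 medium stone block.
The claim requires 2 × 1 = 2 ≤ 1, which does not hold.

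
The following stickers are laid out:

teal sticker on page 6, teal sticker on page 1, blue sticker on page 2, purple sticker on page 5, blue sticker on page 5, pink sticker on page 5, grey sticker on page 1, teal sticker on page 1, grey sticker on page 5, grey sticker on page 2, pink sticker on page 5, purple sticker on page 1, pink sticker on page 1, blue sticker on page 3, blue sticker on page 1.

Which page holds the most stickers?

Counts by page: page 1→6, page 5→5, page 2→2, page 3→1, page 6→1.
The maximum is 6, held uniquely by page 1.

page 1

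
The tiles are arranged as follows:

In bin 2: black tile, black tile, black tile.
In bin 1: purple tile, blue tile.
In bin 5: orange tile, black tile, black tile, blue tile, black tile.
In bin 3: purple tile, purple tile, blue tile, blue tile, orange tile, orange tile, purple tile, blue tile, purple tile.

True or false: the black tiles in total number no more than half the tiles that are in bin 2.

False

black tiles: 6.
tiles in bin 2: 3.
The claim requires 2 × 6 = 12 ≤ 3, which does not hold.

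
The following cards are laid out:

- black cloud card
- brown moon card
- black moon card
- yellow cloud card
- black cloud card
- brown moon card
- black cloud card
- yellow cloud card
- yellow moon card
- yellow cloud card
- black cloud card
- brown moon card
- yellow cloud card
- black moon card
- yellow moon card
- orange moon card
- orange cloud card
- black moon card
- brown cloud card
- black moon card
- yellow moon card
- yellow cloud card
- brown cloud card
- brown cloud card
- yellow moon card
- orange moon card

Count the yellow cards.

9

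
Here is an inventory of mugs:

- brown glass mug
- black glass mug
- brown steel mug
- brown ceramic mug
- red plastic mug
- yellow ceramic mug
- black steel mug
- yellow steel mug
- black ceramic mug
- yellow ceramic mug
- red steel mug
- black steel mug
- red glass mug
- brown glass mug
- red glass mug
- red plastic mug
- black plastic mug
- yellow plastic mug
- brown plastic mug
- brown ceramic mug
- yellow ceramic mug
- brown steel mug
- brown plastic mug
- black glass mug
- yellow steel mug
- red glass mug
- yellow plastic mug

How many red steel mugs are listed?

1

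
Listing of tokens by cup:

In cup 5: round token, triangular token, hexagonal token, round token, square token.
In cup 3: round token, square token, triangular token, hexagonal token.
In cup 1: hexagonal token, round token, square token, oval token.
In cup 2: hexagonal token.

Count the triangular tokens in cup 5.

1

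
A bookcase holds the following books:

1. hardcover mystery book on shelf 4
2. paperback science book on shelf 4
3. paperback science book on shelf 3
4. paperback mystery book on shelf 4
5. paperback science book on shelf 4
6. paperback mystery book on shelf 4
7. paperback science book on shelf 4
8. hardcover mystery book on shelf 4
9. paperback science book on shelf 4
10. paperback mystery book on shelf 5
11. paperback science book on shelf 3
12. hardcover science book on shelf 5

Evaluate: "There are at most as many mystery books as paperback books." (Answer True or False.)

|mystery books| = 5.
|paperback books| = 9.
The claim requires 5 ≤ 9, which holds.

True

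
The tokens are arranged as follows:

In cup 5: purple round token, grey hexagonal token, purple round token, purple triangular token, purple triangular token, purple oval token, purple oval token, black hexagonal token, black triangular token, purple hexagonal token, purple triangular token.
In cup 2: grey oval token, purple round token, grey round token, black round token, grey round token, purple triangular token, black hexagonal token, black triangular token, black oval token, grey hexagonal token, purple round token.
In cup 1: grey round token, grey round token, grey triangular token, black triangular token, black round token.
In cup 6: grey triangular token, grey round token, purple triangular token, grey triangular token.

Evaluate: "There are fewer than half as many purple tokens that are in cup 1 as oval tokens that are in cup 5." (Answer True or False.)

True

There are 0 purple tokens in cup 1.
There are 2 oval tokens in cup 5.
The claim requires 2 × 0 = 0 < 2, which holds.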